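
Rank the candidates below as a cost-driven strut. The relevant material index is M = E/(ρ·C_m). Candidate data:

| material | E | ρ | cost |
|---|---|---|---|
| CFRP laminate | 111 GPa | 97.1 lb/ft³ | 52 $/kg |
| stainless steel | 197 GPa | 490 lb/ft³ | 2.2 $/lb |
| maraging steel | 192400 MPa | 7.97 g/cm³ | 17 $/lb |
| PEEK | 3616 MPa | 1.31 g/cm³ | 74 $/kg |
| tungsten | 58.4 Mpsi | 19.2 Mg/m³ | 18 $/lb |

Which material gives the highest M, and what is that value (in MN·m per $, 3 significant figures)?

Putting every candidate on a common basis:
  CFRP laminate: E = 111.0 GPa, ρ = 1555 kg/m³, cost = 52.00 $/kg
  stainless steel: E = 197.0 GPa, ρ = 7849 kg/m³, cost = 4.850 $/kg
  maraging steel: E = 192.4 GPa, ρ = 7970 kg/m³, cost = 37.48 $/kg
  PEEK: E = 3.616 GPa, ρ = 1310 kg/m³, cost = 74.00 $/kg
  tungsten: E = 402.7 GPa, ρ = 19200 kg/m³, cost = 39.68 $/kg
  stainless steel: M = 5.17 MN·m per $
  CFRP laminate: M = 1.37 MN·m per $
  maraging steel: M = 0.644 MN·m per $
  tungsten: M = 0.528 MN·m per $
  PEEK: M = 0.0373 MN·m per $
Stainless steel ranks first.

stainless steel, M = 5.17 MN·m per $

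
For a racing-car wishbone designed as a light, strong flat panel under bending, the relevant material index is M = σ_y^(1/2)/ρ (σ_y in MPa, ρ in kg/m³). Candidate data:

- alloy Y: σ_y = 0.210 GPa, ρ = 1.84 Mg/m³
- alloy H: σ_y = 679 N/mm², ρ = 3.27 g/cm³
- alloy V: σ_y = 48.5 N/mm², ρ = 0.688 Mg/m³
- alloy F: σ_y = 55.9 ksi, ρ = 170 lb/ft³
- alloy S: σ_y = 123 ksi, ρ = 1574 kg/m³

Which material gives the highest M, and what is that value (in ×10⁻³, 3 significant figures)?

Putting every candidate on a common basis:
  alloy Y: σ_y = 210.0 MPa, ρ = 1840 kg/m³
  alloy H: σ_y = 679.0 MPa, ρ = 3270 kg/m³
  alloy V: σ_y = 48.50 MPa, ρ = 688.0 kg/m³
  alloy F: σ_y = 385.4 MPa, ρ = 2723 kg/m³
  alloy S: σ_y = 848.1 MPa, ρ = 1574 kg/m³
  alloy S: M = 18.5×10⁻³
  alloy V: M = 10.1×10⁻³
  alloy H: M = 7.97×10⁻³
  alloy Y: M = 7.88×10⁻³
  alloy F: M = 7.21×10⁻³
Highest index: alloy S.

alloy S, M = 18.5×10⁻³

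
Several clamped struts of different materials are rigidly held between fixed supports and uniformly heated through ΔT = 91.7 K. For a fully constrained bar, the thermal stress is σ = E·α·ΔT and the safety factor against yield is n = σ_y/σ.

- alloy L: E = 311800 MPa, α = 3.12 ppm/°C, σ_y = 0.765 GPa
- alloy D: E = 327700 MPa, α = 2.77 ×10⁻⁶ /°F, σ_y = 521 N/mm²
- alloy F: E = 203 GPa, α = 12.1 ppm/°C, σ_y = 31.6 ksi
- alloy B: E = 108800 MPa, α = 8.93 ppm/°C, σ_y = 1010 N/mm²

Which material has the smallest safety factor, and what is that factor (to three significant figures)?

alloy F, n = 0.967

With everything in SI (GPa, ×10⁻⁶/K, MPa):
  alloy L: E = 311.8, α = 3.12, σ_y = 765.0 → σ = 89.2 MPa, n = 8.58
  alloy D: E = 327.7, α = 4.99, σ_y = 521.0 → σ = 150 MPa, n = 3.48
  alloy F: E = 203.0, α = 12.1, σ_y = 217.9 → σ = 225 MPa, n = 0.967
  alloy B: E = 108.8, α = 8.93, σ_y = 1010 → σ = 89.1 MPa, n = 11.3
Smallest n: alloy F with n = 0.967.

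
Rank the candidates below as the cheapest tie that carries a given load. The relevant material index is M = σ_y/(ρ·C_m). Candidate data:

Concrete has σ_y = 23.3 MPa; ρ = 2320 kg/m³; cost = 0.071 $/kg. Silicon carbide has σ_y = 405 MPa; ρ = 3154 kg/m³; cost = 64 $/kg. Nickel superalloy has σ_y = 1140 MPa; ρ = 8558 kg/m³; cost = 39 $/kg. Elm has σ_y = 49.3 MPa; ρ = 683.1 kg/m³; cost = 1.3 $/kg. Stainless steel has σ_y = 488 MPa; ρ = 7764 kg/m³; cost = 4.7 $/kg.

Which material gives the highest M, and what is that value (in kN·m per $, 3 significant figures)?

Computing M directly (units already consistent):
  concrete: M = 141 kN·m per $
  elm: M = 55.5 kN·m per $
  stainless steel: M = 13.4 kN·m per $
  nickel superalloy: M = 3.42 kN·m per $
  silicon carbide: M = 2.01 kN·m per $
Concrete has the largest M.

concrete, M = 141 kN·m per $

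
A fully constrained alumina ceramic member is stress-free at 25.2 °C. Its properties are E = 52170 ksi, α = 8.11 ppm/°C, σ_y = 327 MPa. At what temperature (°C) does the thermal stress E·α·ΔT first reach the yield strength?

137 °C

E = 52170 ksi = 359.7 GPa.
E·α·ΔT = 327.0 MPa ⇒ ΔT = 327.0 / (359.7×10³ × 8.11×10⁻⁶) = 112.1 K.
T = 25.2 + 112.1 = 137.3 °C.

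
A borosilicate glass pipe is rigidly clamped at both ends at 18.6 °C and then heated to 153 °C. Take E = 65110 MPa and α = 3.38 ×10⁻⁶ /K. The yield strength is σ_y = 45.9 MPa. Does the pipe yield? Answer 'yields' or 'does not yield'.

does not yield

E = 65110 MPa = 65.11 GPa.
ΔT = 134.4 K. Constrained thermal stress σ = E·α·ΔT = 65.11×10³ MPa × 3.38×10⁻⁶ × 134.4 = 29.6 MPa (compressive).
Compare to σ_y = 45.9 MPa: σ < σ_y, so it does not yield.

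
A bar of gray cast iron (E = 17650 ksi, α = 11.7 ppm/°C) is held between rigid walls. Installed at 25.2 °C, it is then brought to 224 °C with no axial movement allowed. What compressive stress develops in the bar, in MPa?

E = 17650 ksi = 121.7 GPa.
ΔT = 198.8 K. Constrained thermal stress σ = E·α·ΔT = 121.7×10³ MPa × 11.7×10⁻⁶ × 198.8 = 283 MPa (compressive).

283 MPa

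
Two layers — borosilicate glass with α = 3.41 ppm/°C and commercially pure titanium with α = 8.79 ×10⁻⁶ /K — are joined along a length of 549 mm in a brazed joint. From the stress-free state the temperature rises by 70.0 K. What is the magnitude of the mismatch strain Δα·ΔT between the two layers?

3.77×10⁻⁴

Δα = |3.41 − 8.79|×10⁻⁶/K = 5.38×10⁻⁶/K.
Mismatch strain = Δα·ΔT = 5.38×10⁻⁶ × 70.0 = 3.77×10⁻⁴.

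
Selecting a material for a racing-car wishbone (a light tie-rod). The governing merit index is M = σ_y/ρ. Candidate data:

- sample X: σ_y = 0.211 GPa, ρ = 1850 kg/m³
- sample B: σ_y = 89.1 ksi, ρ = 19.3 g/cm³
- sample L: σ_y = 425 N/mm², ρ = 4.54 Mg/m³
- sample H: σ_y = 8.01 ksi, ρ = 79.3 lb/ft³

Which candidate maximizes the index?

Convert each candidate to consistent units, then evaluate M:
  sample X: σ_y = 211.0 MPa, ρ = 1850 kg/m³
  sample B: σ_y = 614.3 MPa, ρ = 19300 kg/m³
  sample L: σ_y = 425.0 MPa, ρ = 4540 kg/m³
  sample H: σ_y = 55.23 MPa, ρ = 1270 kg/m³
  sample X: M = 114 kN·m/kg
  sample L: M = 93.6 kN·m/kg
  sample H: M = 43.5 kN·m/kg
  sample B: M = 31.8 kN·m/kg
The maximum is for sample X.

sample X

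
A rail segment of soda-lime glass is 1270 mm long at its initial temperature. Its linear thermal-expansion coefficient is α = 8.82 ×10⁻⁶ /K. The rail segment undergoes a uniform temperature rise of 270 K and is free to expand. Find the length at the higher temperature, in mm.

1273.0 mm

ΔL = α·L₀·ΔT = 8.82×10⁻⁶ × 1270 mm × 270.0 K = 3.02 mm.
L = L₀ + ΔL = 1270 + 3.02 = 1273.0 mm.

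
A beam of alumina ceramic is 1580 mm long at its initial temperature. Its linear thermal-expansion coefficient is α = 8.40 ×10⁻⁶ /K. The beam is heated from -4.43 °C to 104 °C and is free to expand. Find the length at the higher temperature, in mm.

1581.4 mm

ΔT = 104 − (-4.43) = 108.4 K.
ΔL = α·L₀·ΔT = 8.40×10⁻⁶ × 1580 mm × 108.4 K = 1.44 mm.
L = L₀ + ΔL = 1580 + 1.44 = 1581.4 mm.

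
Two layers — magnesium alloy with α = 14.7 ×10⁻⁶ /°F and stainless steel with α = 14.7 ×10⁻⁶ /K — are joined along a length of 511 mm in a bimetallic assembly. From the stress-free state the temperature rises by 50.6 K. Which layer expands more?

magnesium alloy: α = 14.7×10⁻⁶/°F × 9/5 = 26.5×10⁻⁶/K.
α(magnesium alloy) = 26.5×10⁻⁶/K vs α(stainless steel) = 14.7×10⁻⁶/K.
Higher α expands more for the same ΔT: magnesium alloy.

magnesium alloy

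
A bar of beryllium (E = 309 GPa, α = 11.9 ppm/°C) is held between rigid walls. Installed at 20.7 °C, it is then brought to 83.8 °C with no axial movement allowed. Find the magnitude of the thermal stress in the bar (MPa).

232 MPa

ΔT = 63.10 K. Constrained thermal stress σ = E·α·ΔT = 309.0×10³ MPa × 11.9×10⁻⁶ × 63.10 = 232 MPa (compressive).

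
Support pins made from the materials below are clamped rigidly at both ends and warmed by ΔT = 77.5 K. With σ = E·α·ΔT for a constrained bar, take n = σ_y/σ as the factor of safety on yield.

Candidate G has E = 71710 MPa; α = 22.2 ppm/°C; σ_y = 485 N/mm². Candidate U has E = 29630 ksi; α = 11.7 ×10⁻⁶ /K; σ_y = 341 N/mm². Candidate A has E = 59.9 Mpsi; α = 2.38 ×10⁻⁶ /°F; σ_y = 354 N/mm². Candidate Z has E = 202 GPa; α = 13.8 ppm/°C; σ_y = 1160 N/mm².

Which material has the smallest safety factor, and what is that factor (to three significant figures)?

candidate U, n = 1.84

In consistent units (E in GPa, α in ×10⁻⁶/K, σ_y in MPa):
  candidate G: E = 71.71, α = 22.2, σ_y = 485.0 → σ = 123 MPa, n = 3.93
  candidate U: E = 204.3, α = 11.7, σ_y = 341.0 → σ = 185 MPa, n = 1.84
  candidate A: E = 413.0, α = 4.28, σ_y = 354.0 → σ = 137 MPa, n = 2.58
  candidate Z: E = 202.0, α = 13.8, σ_y = 1160 → σ = 216 MPa, n = 5.37
Candidate U has the lowest safety factor, n = 1.84.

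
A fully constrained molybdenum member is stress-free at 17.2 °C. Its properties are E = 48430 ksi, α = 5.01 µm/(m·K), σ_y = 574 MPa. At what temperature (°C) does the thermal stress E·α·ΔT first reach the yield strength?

E = 48430 ksi = 333.9 GPa.
E·α·ΔT = 574.0 MPa ⇒ ΔT = 574.0 / (333.9×10³ × 5.01×10⁻⁶) = 343.1 K.
T = 17.2 + 343.1 = 360.3 °C.

360 °C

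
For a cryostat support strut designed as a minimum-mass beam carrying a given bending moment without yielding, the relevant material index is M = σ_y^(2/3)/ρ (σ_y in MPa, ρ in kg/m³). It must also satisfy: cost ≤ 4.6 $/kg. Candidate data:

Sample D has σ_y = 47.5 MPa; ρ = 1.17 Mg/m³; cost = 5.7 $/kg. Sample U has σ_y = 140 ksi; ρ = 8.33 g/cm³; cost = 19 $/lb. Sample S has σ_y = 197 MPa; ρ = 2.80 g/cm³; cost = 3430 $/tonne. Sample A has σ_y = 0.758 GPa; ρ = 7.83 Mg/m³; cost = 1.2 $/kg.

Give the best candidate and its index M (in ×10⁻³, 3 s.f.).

Screen on constraints: cost ≤ 4.6 $/kg. Survivors: sample S, sample A.
Putting every candidate on a common basis:
  sample S: σ_y = 197.0 MPa, ρ = 2800 kg/m³
  sample A: σ_y = 758.0 MPa, ρ = 7830 kg/m³
  sample S: M = 12.1×10⁻³
  sample A: M = 10.6×10⁻³
The maximum is for sample S.

sample S, M = 12.1×10⁻³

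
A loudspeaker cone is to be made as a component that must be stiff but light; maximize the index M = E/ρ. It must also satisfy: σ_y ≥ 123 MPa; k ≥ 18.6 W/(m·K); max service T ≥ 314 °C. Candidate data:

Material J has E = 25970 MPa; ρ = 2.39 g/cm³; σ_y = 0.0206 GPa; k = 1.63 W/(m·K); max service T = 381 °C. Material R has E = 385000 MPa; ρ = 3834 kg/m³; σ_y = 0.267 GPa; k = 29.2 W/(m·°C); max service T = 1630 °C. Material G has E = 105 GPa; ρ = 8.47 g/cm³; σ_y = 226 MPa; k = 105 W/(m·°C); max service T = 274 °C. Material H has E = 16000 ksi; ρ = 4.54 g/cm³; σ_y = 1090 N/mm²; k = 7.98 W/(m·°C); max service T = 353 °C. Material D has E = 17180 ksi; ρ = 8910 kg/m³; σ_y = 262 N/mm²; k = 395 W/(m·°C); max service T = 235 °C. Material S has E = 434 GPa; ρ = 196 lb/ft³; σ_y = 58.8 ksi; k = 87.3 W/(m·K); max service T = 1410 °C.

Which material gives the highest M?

material S

Screen on constraints: σ_y ≥ 123 MPa; k ≥ 18.6 W/(m·K); max service T ≥ 314 °C. Survivors: material R, material S.
Convert each candidate to consistent units, then evaluate M:
  material R: E = 385.0 GPa, ρ = 3834 kg/m³
  material S: E = 434.0 GPa, ρ = 3140 kg/m³
  material S: M = 138 MN·m/kg
  material R: M = 100 MN·m/kg
Material S has the largest M.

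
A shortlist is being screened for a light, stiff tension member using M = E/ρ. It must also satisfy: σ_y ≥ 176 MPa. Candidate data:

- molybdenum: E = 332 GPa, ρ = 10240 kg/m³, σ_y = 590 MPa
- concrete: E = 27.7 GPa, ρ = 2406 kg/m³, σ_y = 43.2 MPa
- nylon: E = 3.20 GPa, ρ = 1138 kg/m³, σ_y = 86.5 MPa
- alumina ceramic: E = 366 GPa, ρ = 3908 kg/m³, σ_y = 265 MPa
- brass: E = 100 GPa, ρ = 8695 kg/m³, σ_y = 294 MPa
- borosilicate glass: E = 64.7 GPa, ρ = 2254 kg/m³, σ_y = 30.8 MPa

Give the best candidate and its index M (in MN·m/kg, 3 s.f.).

alumina ceramic, M = 93.7 MN·m/kg

Screen on constraints: σ_y ≥ 176 MPa. Survivors: molybdenum, alumina ceramic, brass.
Per-candidate index values:
  alumina ceramic: M = 93.7 MN·m/kg
  molybdenum: M = 32.4 MN·m/kg
  brass: M = 11.5 MN·m/kg
Alumina ceramic ranks first.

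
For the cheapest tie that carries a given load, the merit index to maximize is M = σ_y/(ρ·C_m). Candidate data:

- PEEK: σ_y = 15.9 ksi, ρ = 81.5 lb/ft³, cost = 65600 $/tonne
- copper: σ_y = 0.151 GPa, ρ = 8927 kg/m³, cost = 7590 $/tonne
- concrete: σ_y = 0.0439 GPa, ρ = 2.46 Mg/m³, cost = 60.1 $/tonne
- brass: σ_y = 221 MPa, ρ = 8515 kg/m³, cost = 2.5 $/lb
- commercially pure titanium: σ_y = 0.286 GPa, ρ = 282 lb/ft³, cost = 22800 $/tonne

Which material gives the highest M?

Convert each candidate to consistent units, then evaluate M:
  PEEK: σ_y = 109.6 MPa, ρ = 1306 kg/m³, cost = 65.60 $/kg
  copper: σ_y = 151.0 MPa, ρ = 8927 kg/m³, cost = 7.590 $/kg
  concrete: σ_y = 43.90 MPa, ρ = 2460 kg/m³, cost = 0.06010 $/kg
  brass: σ_y = 221.0 MPa, ρ = 8515 kg/m³, cost = 5.511 $/kg
  commercially pure titanium: σ_y = 286.0 MPa, ρ = 4517 kg/m³, cost = 22.80 $/kg
  concrete: M = 297 kN·m per $
  brass: M = 4.71 kN·m per $
  commercially pure titanium: M = 2.78 kN·m per $
  copper: M = 2.23 kN·m per $
  PEEK: M = 1.28 kN·m per $
Concrete has the largest M.

concrete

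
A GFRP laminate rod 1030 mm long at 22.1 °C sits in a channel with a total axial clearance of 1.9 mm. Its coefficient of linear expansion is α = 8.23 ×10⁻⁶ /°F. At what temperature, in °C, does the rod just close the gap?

147 °C

α = 8.23×10⁻⁶/°F × 9/5 = 14.8×10⁻⁶/K.
α·L₀·ΔT = 1.9 mm ⇒ ΔT = 1.9 / (14.8×10⁻⁶ × 1030.0) = 124.5 K.
T = 22.1 + 124.5 = 146.6 °C.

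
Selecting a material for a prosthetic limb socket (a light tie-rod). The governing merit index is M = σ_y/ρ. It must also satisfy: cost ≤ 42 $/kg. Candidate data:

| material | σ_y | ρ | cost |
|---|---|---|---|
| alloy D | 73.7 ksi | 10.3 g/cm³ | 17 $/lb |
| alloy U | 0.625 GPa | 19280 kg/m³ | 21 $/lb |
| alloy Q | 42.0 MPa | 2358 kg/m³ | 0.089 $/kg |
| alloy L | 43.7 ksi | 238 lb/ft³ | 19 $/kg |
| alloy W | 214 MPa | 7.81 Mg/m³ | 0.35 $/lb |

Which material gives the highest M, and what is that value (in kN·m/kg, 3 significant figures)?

Screen on constraints: cost ≤ 42 $/kg. Survivors: alloy D, alloy Q, alloy L, alloy W.
Convert each candidate to consistent units, then evaluate M:
  alloy D: σ_y = 508.1 MPa, ρ = 10300 kg/m³
  alloy Q: σ_y = 42.00 MPa, ρ = 2358 kg/m³
  alloy L: σ_y = 301.3 MPa, ρ = 3812 kg/m³
  alloy W: σ_y = 214.0 MPa, ρ = 7810 kg/m³
  alloy L: M = 79.0 kN·m/kg
  alloy D: M = 49.3 kN·m/kg
  alloy W: M = 27.4 kN·m/kg
  alloy Q: M = 17.8 kN·m/kg
Alloy L ranks first.

alloy L, M = 79.0 kN·m/kg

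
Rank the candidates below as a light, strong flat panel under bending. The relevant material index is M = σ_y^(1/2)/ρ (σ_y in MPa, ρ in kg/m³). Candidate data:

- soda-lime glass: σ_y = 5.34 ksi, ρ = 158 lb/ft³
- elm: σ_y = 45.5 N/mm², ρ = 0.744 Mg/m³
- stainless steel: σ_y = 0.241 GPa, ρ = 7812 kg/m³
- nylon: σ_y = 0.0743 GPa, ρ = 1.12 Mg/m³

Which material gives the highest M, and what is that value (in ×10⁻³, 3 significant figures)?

elm, M = 9.07×10⁻³

In SI units:
  soda-lime glass: σ_y = 36.82 MPa, ρ = 2531 kg/m³
  elm: σ_y = 45.50 MPa, ρ = 744.0 kg/m³
  stainless steel: σ_y = 241.0 MPa, ρ = 7812 kg/m³
  nylon: σ_y = 74.30 MPa, ρ = 1120 kg/m³
  elm: M = 9.07×10⁻³
  nylon: M = 7.70×10⁻³
  soda-lime glass: M = 2.40×10⁻³
  stainless steel: M = 1.99×10⁻³
Highest index: elm.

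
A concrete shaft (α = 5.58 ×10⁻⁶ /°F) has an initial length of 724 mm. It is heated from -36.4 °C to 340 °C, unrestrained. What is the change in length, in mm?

2.74 mm

Convert α: 5.58×10⁻⁶/°F × (9/5) = 10.0×10⁻⁶/K.
ΔT = 340 − (-36.4) = 376.4 K.
ΔL = α·L₀·ΔT = 10.0×10⁻⁶ × 724 mm × 376.4 K = 2.74 mm.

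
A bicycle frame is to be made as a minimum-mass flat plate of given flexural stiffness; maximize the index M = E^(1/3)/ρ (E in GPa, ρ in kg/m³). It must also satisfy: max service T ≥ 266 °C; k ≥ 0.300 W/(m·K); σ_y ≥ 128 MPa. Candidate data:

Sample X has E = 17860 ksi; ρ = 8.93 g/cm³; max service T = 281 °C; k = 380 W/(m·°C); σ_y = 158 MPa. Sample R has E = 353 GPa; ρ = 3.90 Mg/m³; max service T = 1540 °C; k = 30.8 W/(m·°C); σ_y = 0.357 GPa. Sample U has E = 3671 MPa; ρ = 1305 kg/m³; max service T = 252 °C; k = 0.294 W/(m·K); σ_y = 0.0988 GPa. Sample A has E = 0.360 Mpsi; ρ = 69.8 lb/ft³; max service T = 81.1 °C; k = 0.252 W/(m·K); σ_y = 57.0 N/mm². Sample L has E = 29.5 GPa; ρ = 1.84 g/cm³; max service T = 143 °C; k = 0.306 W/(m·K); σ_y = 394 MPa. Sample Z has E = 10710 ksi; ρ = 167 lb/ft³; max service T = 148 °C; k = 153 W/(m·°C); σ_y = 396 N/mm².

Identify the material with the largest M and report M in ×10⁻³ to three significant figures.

Screen on constraints: max service T ≥ 266 °C; k ≥ 0.300 W/(m·K); σ_y ≥ 128 MPa. Survivors: sample X, sample R.
After converting to SI:
  sample X: E = 123.1 GPa, ρ = 8930 kg/m³
  sample R: E = 353.0 GPa, ρ = 3900 kg/m³
  sample R: M = 1.81×10⁻³
  sample X: M = 0.557×10⁻³
Sample R ranks first.

sample R, M = 1.81×10⁻³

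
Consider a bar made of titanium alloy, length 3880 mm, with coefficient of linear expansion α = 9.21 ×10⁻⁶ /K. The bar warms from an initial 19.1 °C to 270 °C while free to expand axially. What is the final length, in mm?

3889.0 mm

ΔT = 270 − 19.1 = 250.9 K.
ΔL = α·L₀·ΔT = 9.21×10⁻⁶ × 3880 mm × 250.9 K = 8.97 mm.
L = L₀ + ΔL = 3880 + 8.97 = 3889.0 mm.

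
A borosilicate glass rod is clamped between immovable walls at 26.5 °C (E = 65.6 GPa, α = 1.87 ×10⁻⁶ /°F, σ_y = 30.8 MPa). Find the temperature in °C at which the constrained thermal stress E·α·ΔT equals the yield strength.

166 °C

α = 1.87×10⁻⁶/°F × 9/5 = 3.37×10⁻⁶/K.
E·α·ΔT = 30.80 MPa ⇒ ΔT = 30.80 / (65.60×10³ × 3.37×10⁻⁶) = 139.5 K.
T = 26.5 + 139.5 = 166.0 °C.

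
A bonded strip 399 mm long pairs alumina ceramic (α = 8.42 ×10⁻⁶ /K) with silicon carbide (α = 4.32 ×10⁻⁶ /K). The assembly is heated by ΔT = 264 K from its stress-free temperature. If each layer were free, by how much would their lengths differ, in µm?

432 µm

Δα = |8.42 − 4.32|×10⁻⁶/K = 4.10×10⁻⁶/K.
ΔL_mismatch = Δα·L·ΔT = 4.10×10⁻⁶ × 399.0 mm × 264.0 K = 432 µm.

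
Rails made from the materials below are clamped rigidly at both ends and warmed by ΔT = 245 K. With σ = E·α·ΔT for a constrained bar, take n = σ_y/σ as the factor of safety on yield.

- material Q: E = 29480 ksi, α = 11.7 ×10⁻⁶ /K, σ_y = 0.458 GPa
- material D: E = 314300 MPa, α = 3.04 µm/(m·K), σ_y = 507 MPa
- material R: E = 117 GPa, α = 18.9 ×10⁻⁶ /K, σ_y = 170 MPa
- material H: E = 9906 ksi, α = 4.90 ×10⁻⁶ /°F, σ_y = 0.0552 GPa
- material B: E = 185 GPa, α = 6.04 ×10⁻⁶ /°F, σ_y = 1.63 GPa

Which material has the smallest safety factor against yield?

material R

Converting E to GPa, α to ×10⁻⁶/K, σ_y to MPa, then σ and n for each:
  material Q: E = 203.3, α = 11.7, σ_y = 458.0 → σ = 583 MPa, n = 0.786
  material D: E = 314.3, α = 3.04, σ_y = 507.0 → σ = 234 MPa, n = 2.17
  material R: E = 117.0, α = 18.9, σ_y = 170.0 → σ = 542 MPa, n = 0.314
  material H: E = 68.30, α = 8.82, σ_y = 55.20 → σ = 148 MPa, n = 0.374
  material B: E = 185.0, α = 10.9, σ_y = 1630 → σ = 493 MPa, n = 3.31
Smallest n: material R with n = 0.314.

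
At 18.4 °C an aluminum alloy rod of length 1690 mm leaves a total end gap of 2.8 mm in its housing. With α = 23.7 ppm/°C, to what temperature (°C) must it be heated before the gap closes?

88.3 °C

α·L₀·ΔT = 2.8 mm ⇒ ΔT = 2.8 / (23.7×10⁻⁶ × 1690.0) = 69.91 K.
T = 18.4 + 69.91 = 88.31 °C.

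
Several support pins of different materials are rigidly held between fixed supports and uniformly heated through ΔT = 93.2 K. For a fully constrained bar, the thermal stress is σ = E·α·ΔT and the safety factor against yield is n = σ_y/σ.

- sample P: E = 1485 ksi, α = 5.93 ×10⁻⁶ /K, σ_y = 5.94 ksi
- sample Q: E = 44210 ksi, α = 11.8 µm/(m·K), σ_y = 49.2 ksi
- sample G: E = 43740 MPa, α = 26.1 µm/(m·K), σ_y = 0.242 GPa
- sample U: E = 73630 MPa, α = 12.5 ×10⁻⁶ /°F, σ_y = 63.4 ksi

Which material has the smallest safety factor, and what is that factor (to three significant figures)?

sample Q, n = 1.01

Per material, after unit conversion:
  sample P: E = 10.24, α = 5.93, σ_y = 40.95 → σ = 5.66 MPa, n = 7.24
  sample Q: E = 304.8, α = 11.8, σ_y = 339.2 → σ = 335 MPa, n = 1.01
  sample G: E = 43.74, α = 26.1, σ_y = 242.0 → σ = 106 MPa, n = 2.27
  sample U: E = 73.63, α = 22.5, σ_y = 437.1 → σ = 154 MPa, n = 2.83
The minimum is sample Q at n = 1.01.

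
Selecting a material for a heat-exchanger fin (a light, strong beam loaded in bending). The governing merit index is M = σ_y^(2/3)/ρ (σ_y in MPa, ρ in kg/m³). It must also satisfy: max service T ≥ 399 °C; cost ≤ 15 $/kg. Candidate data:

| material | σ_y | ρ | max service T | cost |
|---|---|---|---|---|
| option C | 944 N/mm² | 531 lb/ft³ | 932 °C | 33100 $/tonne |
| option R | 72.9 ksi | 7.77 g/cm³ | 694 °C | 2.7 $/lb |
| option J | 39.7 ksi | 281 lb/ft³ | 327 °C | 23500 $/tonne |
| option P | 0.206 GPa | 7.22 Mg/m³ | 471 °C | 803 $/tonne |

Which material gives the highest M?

option R

Screen on constraints: max service T ≥ 399 °C; cost ≤ 15 $/kg. Survivors: option R, option P.
Putting every candidate on a common basis:
  option R: σ_y = 502.6 MPa, ρ = 7770 kg/m³
  option P: σ_y = 206.0 MPa, ρ = 7220 kg/m³
  option R: M = 8.14×10⁻³
  option P: M = 4.83×10⁻³
Option R has the largest M.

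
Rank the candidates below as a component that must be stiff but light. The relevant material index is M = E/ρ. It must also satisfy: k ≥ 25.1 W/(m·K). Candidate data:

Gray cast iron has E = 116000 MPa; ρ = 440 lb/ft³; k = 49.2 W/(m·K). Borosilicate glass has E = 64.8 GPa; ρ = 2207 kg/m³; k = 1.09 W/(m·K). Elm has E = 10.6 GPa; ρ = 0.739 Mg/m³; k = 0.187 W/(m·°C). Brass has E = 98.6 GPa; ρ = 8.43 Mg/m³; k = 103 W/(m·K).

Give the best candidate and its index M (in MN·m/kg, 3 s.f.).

gray cast iron, M = 16.5 MN·m/kg

Screen on constraints: k ≥ 25.1 W/(m·K). Survivors: gray cast iron, brass.
Convert each candidate to consistent units, then evaluate M:
  gray cast iron: E = 116.0 GPa, ρ = 7048 kg/m³
  brass: E = 98.60 GPa, ρ = 8430 kg/m³
  gray cast iron: M = 16.5 MN·m/kg
  brass: M = 11.7 MN·m/kg
The maximum is for gray cast iron.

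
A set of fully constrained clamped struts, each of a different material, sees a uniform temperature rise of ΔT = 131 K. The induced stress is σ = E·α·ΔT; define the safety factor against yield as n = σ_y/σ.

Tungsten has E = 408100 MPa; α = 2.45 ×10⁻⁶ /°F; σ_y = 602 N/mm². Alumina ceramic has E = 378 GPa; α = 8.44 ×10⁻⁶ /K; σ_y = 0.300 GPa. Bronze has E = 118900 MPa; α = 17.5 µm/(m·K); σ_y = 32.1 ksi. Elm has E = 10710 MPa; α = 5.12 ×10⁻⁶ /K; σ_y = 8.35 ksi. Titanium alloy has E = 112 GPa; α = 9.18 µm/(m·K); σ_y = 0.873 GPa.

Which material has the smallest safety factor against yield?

alumina ceramic

With everything in SI (GPa, ×10⁻⁶/K, MPa):
  tungsten: E = 408.1, α = 4.41, σ_y = 602.0 → σ = 236 MPa, n = 2.55
  alumina ceramic: E = 378.0, α = 8.44, σ_y = 300.0 → σ = 418 MPa, n = 0.718
  bronze: E = 118.9, α = 17.5, σ_y = 221.3 → σ = 273 MPa, n = 0.812
  elm: E = 10.71, α = 5.12, σ_y = 57.57 → σ = 7.18 MPa, n = 8.01
  titanium alloy: E = 112.0, α = 9.18, σ_y = 873.0 → σ = 135 MPa, n = 6.48
The minimum is alumina ceramic at n = 0.718.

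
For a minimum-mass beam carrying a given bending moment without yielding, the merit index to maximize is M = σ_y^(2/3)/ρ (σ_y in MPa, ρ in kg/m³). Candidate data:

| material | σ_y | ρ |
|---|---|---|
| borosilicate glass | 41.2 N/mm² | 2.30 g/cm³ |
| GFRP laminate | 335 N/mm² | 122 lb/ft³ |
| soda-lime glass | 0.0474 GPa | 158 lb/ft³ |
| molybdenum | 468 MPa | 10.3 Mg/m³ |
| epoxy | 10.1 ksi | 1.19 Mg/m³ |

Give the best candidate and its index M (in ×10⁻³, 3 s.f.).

GFRP laminate, M = 24.7×10⁻³

Convert each candidate to consistent units, then evaluate M:
  borosilicate glass: σ_y = 41.20 MPa, ρ = 2300 kg/m³
  GFRP laminate: σ_y = 335.0 MPa, ρ = 1954 kg/m³
  soda-lime glass: σ_y = 47.40 MPa, ρ = 2531 kg/m³
  molybdenum: σ_y = 468.0 MPa, ρ = 10300 kg/m³
  epoxy: σ_y = 69.64 MPa, ρ = 1190 kg/m³
  GFRP laminate: M = 24.7×10⁻³
  epoxy: M = 14.2×10⁻³
  molybdenum: M = 5.85×10⁻³
  borosilicate glass: M = 5.19×10⁻³
  soda-lime glass: M = 5.17×10⁻³
Highest index: GFRP laminate.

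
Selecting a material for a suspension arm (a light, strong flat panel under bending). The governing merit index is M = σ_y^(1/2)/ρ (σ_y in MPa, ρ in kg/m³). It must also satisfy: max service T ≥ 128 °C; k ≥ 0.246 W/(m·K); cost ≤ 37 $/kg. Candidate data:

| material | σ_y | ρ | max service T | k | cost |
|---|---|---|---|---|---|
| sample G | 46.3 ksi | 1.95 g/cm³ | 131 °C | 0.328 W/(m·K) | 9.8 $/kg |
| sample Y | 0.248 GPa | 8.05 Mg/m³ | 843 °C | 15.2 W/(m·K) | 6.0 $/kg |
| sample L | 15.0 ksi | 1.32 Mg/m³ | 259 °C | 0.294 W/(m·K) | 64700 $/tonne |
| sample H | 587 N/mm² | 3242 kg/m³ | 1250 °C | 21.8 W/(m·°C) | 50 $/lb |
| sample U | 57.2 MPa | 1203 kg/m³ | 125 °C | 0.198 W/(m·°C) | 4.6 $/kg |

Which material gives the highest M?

sample G

Screen on constraints: max service T ≥ 128 °C; k ≥ 0.246 W/(m·K); cost ≤ 37 $/kg. Survivors: sample G, sample Y.
Putting every candidate on a common basis:
  sample G: σ_y = 319.2 MPa, ρ = 1950 kg/m³
  sample Y: σ_y = 248.0 MPa, ρ = 8050 kg/m³
  sample G: M = 9.16×10⁻³
  sample Y: M = 1.96×10⁻³
Sample G ranks first.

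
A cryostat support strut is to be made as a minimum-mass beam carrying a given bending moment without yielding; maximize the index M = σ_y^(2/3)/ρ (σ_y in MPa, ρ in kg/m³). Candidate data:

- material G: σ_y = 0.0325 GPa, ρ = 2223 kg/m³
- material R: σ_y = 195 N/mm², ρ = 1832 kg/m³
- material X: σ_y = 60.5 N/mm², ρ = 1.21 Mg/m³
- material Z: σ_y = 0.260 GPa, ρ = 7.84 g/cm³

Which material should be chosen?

material R

Convert each candidate to consistent units, then evaluate M:
  material G: σ_y = 32.50 MPa, ρ = 2223 kg/m³
  material R: σ_y = 195.0 MPa, ρ = 1832 kg/m³
  material X: σ_y = 60.50 MPa, ρ = 1210 kg/m³
  material Z: σ_y = 260.0 MPa, ρ = 7840 kg/m³
  material R: M = 18.4×10⁻³
  material X: M = 12.7×10⁻³
  material Z: M = 5.20×10⁻³
  material G: M = 4.58×10⁻³
Highest index: material R.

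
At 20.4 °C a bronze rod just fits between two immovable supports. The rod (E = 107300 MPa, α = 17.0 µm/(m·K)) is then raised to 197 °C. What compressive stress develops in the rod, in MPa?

E = 107300 MPa = 107.3 GPa.
ΔT = 176.6 K. Constrained thermal stress σ = E·α·ΔT = 107.3×10³ MPa × 17.0×10⁻⁶ × 176.6 = 322 MPa (compressive).

322 MPa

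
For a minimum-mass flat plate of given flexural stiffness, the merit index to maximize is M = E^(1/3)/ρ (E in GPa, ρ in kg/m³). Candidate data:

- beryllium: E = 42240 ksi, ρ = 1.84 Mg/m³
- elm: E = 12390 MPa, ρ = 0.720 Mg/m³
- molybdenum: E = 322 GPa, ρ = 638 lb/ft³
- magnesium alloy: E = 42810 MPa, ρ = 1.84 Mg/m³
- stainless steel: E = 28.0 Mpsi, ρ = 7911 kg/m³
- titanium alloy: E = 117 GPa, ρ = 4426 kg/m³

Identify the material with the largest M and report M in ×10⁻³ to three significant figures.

beryllium, M = 3.60×10⁻³

Convert each candidate to consistent units, then evaluate M:
  beryllium: E = 291.2 GPa, ρ = 1840 kg/m³
  elm: E = 12.39 GPa, ρ = 720.0 kg/m³
  molybdenum: E = 322.0 GPa, ρ = 10220 kg/m³
  magnesium alloy: E = 42.81 GPa, ρ = 1840 kg/m³
  stainless steel: E = 193.1 GPa, ρ = 7911 kg/m³
  titanium alloy: E = 117.0 GPa, ρ = 4426 kg/m³
  beryllium: M = 3.60×10⁻³
  elm: M = 3.21×10⁻³
  magnesium alloy: M = 1.90×10⁻³
  titanium alloy: M = 1.11×10⁻³
  stainless steel: M = 0.731×10⁻³
  molybdenum: M = 0.671×10⁻³
Beryllium ranks first.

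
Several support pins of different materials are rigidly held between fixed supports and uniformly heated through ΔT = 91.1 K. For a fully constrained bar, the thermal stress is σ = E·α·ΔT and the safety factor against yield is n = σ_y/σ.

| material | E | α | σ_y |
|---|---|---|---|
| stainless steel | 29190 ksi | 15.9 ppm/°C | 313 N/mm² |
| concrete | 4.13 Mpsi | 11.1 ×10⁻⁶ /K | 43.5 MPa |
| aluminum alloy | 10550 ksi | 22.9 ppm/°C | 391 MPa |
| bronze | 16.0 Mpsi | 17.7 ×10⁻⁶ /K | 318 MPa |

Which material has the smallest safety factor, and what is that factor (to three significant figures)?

In consistent units (E in GPa, α in ×10⁻⁶/K, σ_y in MPa):
  stainless steel: E = 201.3, α = 15.9, σ_y = 313.0 → σ = 292 MPa, n = 1.07
  concrete: E = 28.48, α = 11.1, σ_y = 43.50 → σ = 28.8 MPa, n = 1.51
  aluminum alloy: E = 72.74, α = 22.9, σ_y = 391.0 → σ = 152 MPa, n = 2.58
  bronze: E = 110.3, α = 17.7, σ_y = 318.0 → σ = 178 MPa, n = 1.79
The minimum is stainless steel at n = 1.07.

stainless steel, n = 1.07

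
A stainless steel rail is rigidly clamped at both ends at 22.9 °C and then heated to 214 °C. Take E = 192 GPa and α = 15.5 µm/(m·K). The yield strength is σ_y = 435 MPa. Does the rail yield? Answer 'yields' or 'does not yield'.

ΔT = 191.1 K. Constrained thermal stress σ = E·α·ΔT = 192.0×10³ MPa × 15.5×10⁻⁶ × 191.1 = 569 MPa (compressive).
Compare to σ_y = 435 MPa: σ ≥ σ_y, so it yields.

yields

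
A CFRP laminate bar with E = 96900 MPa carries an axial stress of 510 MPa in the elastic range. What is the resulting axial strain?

E = 96900 MPa = 96.90 GPa = 96900 MPa.
ε = σ/E = 510 / 96900 = 5.26×10⁻³.

5.26×10⁻³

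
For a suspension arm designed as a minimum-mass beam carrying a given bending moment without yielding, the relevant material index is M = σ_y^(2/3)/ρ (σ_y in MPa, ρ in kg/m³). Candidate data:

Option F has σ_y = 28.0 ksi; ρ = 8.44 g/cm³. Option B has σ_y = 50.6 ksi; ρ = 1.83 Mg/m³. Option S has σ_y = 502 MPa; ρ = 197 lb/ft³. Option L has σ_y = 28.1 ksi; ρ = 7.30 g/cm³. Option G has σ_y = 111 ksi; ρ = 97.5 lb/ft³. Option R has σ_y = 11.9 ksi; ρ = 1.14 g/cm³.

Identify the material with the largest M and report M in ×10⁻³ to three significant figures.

option G, M = 53.6×10⁻³

In SI units:
  option F: σ_y = 193.1 MPa, ρ = 8440 kg/m³
  option B: σ_y = 348.9 MPa, ρ = 1830 kg/m³
  option S: σ_y = 502.0 MPa, ρ = 3156 kg/m³
  option L: σ_y = 193.7 MPa, ρ = 7300 kg/m³
  option G: σ_y = 765.3 MPa, ρ = 1562 kg/m³
  option R: σ_y = 82.05 MPa, ρ = 1140 kg/m³
  option G: M = 53.6×10⁻³
  option B: M = 27.1×10⁻³
  option S: M = 20.0×10⁻³
  option R: M = 16.6×10⁻³
  option L: M = 4.59×10⁻³
  option F: M = 3.96×10⁻³
The maximum is for option G.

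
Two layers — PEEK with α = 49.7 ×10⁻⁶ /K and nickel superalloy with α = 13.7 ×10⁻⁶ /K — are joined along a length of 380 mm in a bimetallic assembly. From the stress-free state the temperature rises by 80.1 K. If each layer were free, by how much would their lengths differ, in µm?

Δα = |49.7 − 13.7|×10⁻⁶/K = 36.0×10⁻⁶/K.
ΔL_mismatch = Δα·L·ΔT = 36.0×10⁻⁶ × 380.0 mm × 80.1 K = 1100 µm.

1100 µm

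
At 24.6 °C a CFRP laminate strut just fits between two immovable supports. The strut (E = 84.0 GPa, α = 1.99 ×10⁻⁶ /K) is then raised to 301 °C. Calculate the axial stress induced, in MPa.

ΔT = 276.4 K. Constrained thermal stress σ = E·α·ΔT = 84.00×10³ MPa × 1.99×10⁻⁶ × 276.4 = 46.2 MPa (compressive).

46.2 MPa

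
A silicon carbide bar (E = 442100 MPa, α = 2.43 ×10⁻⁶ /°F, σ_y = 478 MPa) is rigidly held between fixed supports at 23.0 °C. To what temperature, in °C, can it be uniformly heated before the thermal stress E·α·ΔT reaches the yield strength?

E = 442100 MPa = 442.1 GPa.
α = 2.43×10⁻⁶/°F × 9/5 = 4.37×10⁻⁶/K.
E·α·ΔT = 478.0 MPa ⇒ ΔT = 478.0 / (442.1×10³ × 4.37×10⁻⁶) = 247.2 K.
T = 23.0 + 247.2 = 270.2 °C.

270 °C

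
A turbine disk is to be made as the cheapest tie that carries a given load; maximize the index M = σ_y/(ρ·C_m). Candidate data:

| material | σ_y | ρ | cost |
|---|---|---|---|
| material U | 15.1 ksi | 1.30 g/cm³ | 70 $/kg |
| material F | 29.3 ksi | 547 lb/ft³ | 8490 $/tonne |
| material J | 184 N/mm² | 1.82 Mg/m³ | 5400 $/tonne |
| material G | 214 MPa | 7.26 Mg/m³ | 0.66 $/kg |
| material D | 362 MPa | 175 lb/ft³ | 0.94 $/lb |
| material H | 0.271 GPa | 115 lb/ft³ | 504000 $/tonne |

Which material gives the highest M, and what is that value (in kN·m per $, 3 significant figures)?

After converting to SI:
  material U: σ_y = 104.1 MPa, ρ = 1300 kg/m³, cost = 70.00 $/kg
  material F: σ_y = 202.0 MPa, ρ = 8762 kg/m³, cost = 8.490 $/kg
  material J: σ_y = 184.0 MPa, ρ = 1820 kg/m³, cost = 5.400 $/kg
  material G: σ_y = 214.0 MPa, ρ = 7260 kg/m³, cost = 0.6600 $/kg
  material D: σ_y = 362.0 MPa, ρ = 2803 kg/m³, cost = 2.072 $/kg
  material H: σ_y = 271.0 MPa, ρ = 1842 kg/m³, cost = 504.0 $/kg
  material D: M = 62.3 kN·m per $
  material G: M = 44.7 kN·m per $
  material J: M = 18.7 kN·m per $
  material F: M = 2.72 kN·m per $
  material U: M = 1.14 kN·m per $
  material H: M = 0.292 kN·m per $
The maximum is for material D.

material D, M = 62.3 kN·m per $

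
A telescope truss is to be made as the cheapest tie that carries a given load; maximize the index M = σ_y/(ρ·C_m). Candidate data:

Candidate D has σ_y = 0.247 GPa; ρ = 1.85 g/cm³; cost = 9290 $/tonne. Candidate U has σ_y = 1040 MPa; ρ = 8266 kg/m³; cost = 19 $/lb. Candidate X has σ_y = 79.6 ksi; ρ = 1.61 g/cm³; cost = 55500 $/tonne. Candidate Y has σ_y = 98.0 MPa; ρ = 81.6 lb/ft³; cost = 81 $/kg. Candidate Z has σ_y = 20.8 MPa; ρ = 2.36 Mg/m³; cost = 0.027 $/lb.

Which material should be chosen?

Convert each candidate to consistent units, then evaluate M:
  candidate D: σ_y = 247.0 MPa, ρ = 1850 kg/m³, cost = 9.290 $/kg
  candidate U: σ_y = 1040 MPa, ρ = 8266 kg/m³, cost = 41.89 $/kg
  candidate X: σ_y = 548.8 MPa, ρ = 1610 kg/m³, cost = 55.50 $/kg
  candidate Y: σ_y = 98.00 MPa, ρ = 1307 kg/m³, cost = 81.00 $/kg
  candidate Z: σ_y = 20.80 MPa, ρ = 2360 kg/m³, cost = 0.05952 $/kg
  candidate Z: M = 148 kN·m per $
  candidate D: M = 14.4 kN·m per $
  candidate X: M = 6.14 kN·m per $
  candidate U: M = 3.00 kN·m per $
  candidate Y: M = 0.926 kN·m per $
Highest index: candidate Z.

candidate Z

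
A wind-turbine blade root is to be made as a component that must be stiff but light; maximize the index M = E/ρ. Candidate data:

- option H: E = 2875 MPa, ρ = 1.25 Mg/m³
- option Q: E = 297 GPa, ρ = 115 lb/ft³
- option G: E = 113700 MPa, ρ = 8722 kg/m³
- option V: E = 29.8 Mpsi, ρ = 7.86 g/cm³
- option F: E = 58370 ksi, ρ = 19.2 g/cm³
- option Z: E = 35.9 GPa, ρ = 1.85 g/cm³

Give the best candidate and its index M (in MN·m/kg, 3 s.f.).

option Q, M = 161 MN·m/kg

In SI units:
  option H: E = 2.875 GPa, ρ = 1250 kg/m³
  option Q: E = 297.0 GPa, ρ = 1842 kg/m³
  option G: E = 113.7 GPa, ρ = 8722 kg/m³
  option V: E = 205.5 GPa, ρ = 7860 kg/m³
  option F: E = 402.4 GPa, ρ = 19200 kg/m³
  option Z: E = 35.90 GPa, ρ = 1850 kg/m³
  option Q: M = 161 MN·m/kg
  option V: M = 26.1 MN·m/kg
  option F: M = 21.0 MN·m/kg
  option Z: M = 19.4 MN·m/kg
  option G: M = 13.0 MN·m/kg
  option H: M = 2.30 MN·m/kg
The maximum is for option Q.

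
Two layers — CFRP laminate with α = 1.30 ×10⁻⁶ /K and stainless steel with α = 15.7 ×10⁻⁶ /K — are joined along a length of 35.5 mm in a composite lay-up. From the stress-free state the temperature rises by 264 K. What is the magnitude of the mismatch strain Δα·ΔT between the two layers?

3.80×10⁻³

Δα = |1.30 − 15.7|×10⁻⁶/K = 14.4×10⁻⁶/K.
Mismatch strain = Δα·ΔT = 14.4×10⁻⁶ × 264.0 = 3.80×10⁻³.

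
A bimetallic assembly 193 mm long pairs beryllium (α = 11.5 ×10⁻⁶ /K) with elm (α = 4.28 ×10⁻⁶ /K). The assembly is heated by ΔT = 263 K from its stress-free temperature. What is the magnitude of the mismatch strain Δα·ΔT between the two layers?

Δα = |11.5 − 4.28|×10⁻⁶/K = 7.22×10⁻⁶/K.
Mismatch strain = Δα·ΔT = 7.22×10⁻⁶ × 263.0 = 1.90×10⁻³.

1.90×10⁻³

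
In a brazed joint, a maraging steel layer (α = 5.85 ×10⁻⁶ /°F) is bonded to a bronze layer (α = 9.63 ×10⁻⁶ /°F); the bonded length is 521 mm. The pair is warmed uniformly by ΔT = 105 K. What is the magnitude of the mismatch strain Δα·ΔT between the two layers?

maraging steel: α = 5.85×10⁻⁶/°F × 9/5 = 10.5×10⁻⁶/K.
bronze: α = 9.63×10⁻⁶/°F × 9/5 = 17.3×10⁻⁶/K.
Δα = |10.5 − 17.3|×10⁻⁶/K = 6.80×10⁻⁶/K.
Mismatch strain = Δα·ΔT = 6.80×10⁻⁶ × 105.0 = 7.14×10⁻⁴.

7.14×10⁻⁴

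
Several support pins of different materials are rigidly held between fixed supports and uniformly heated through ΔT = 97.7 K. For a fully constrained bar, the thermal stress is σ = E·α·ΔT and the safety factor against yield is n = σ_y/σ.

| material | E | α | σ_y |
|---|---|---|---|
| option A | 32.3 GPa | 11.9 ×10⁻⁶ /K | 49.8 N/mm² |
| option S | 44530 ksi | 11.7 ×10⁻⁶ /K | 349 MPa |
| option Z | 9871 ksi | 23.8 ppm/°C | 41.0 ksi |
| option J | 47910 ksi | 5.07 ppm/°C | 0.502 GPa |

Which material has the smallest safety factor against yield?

option S

With everything in SI (GPa, ×10⁻⁶/K, MPa):
  option A: E = 32.30, α = 11.9, σ_y = 49.80 → σ = 37.6 MPa, n = 1.33
  option S: E = 307.0, α = 11.7, σ_y = 349.0 → σ = 351 MPa, n = 0.994
  option Z: E = 68.06, α = 23.8, σ_y = 282.7 → σ = 158 MPa, n = 1.79
  option J: E = 330.3, α = 5.07, σ_y = 502.0 → σ = 164 MPa, n = 3.07
Smallest n: option S with n = 0.994.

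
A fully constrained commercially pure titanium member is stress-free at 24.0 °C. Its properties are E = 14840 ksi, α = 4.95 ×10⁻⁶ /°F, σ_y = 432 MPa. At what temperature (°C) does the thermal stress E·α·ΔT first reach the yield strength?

498 °C

E = 14840 ksi = 102.3 GPa.
α = 4.95×10⁻⁶/°F × 9/5 = 8.91×10⁻⁶/K.
E·α·ΔT = 432.0 MPa ⇒ ΔT = 432.0 / (102.3×10³ × 8.91×10⁻⁶) = 473.9 K.
T = 24.0 + 473.9 = 497.9 °C.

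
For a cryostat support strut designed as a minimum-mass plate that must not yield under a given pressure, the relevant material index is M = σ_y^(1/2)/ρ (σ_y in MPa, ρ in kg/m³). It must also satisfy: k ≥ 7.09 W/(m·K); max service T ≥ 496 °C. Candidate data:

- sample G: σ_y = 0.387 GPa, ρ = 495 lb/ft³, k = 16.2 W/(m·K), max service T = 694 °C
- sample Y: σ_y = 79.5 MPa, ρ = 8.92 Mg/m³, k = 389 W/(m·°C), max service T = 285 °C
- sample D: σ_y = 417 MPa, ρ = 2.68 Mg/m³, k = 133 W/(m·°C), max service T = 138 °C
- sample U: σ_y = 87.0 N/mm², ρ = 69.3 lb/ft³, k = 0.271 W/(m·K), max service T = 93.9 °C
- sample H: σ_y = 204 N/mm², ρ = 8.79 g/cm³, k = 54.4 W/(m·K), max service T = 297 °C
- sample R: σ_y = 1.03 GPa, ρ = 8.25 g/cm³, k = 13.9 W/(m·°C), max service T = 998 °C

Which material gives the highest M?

Screen on constraints: k ≥ 7.09 W/(m·K); max service T ≥ 496 °C. Survivors: sample G, sample R.
Normalizing units and computing the index:
  sample G: σ_y = 387.0 MPa, ρ = 7929 kg/m³
  sample R: σ_y = 1030 MPa, ρ = 8250 kg/m³
  sample R: M = 3.89×10⁻³
  sample G: M = 2.48×10⁻³
Sample R has the largest M.

sample R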